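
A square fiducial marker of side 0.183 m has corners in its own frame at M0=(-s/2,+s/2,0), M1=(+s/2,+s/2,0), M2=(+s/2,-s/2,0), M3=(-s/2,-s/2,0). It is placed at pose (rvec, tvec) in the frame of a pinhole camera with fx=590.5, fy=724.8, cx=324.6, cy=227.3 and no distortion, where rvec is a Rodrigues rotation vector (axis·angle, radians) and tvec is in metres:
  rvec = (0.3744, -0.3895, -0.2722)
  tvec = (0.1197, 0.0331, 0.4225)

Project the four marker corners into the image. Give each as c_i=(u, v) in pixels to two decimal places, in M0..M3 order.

Intrinsics K: fx=590.5, fy=724.8, cx=324.6, cy=227.3
Marker side s = 0.183 m; corners in marker frame (Z=0):
  M0 = (-0.0915, +0.0915, 0)
  M1 = (+0.0915, +0.0915, 0)
  M2 = (+0.0915, -0.0915, 0)
  M3 = (-0.0915, -0.0915, 0)
rvec = (0.3744, -0.3895, -0.2722), |rvec| = θ = 0.60496 rad = 34.662°
Rodrigues: sinθ=0.56873, 1−cosθ=0.17748; R = I + sinθ·[k]× + (1−cosθ)·[k]×²:
    [+0.89050 +0.18518 -0.41559]
    [-0.32662 +0.89609 -0.30056]
    [+0.31675 +0.40339 +0.85845]
t = (0.1197, 0.0331, 0.4225) m
M0: Pc = R·M0+t = (+0.05516, +0.14498, +0.43043); u = 590.5·(+0.05516)/0.43043 + 324.6 = 400.2780, v = 724.8·(+0.14498)/0.43043 + 227.3 = 471.4294
M1: Pc = R·M1+t = (+0.21812, +0.08521, +0.48839); u = 590.5·(+0.21812)/0.48839 + 324.6 = 588.3274, v = 724.8·(+0.08521)/0.48839 + 227.3 = 353.7519
M2: Pc = R·M2+t = (+0.18424, -0.07878, +0.41457); u = 590.5·(+0.18424)/0.41457 + 324.6 = 587.0192, v = 724.8·(-0.07878)/0.41457 + 227.3 = 89.5721
M3: Pc = R·M3+t = (+0.02128, -0.01901, +0.35661); u = 590.5·(+0.02128)/0.35661 + 324.6 = 359.8294, v = 724.8·(-0.01901)/0.35661 + 227.3 = 188.6680

c0=(400.28, 471.43) c1=(588.33, 353.75) c2=(587.02, 89.57) c3=(359.83, 188.67)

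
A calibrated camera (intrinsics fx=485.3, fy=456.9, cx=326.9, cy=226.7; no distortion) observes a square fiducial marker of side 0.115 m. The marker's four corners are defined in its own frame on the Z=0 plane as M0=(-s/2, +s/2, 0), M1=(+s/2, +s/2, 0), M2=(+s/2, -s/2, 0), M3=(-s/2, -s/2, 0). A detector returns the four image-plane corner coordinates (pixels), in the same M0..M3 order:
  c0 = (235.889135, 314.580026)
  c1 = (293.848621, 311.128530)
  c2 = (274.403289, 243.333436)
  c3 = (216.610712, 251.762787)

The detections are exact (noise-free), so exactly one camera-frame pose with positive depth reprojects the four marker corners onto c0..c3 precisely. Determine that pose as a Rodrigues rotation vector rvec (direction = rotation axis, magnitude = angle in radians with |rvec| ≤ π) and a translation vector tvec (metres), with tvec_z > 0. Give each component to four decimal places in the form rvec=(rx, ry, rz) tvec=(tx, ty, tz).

Intrinsics K: fx=485.3, fy=456.9, cx=326.9, cy=226.7
Marker side s = 0.115 m; corners in marker frame (Z=0):
  M0 = (-0.0575, +0.0575, 0)
  M1 = (+0.0575, +0.0575, 0)
  M2 = (+0.0575, -0.0575, 0)
  M3 = (-0.0575, -0.0575, 0)
Detected image corners:
  c0 = (235.889135, 314.580026) px
  c1 = (293.848621, 311.128530) px
  c2 = (274.403289, 243.333436) px
  c3 = (216.610712, 251.762787) px
Planar DLT: solve 8×8 A·h = b for H (H[2,2]=1):
  H  [+338.56640 +217.04040 +254.22019]
  H  [-232.27459 +620.55348 +280.66976]
  H  [-0.64545 +0.19085 +1.00000]
B = K⁻¹H; ‖b₁‖=1.316957, ‖b₂‖=1.316957; λ = 2/(‖b₁‖+‖b₂‖) = 0.759326, sign → tz>0 ⇒ λ=+0.759326
r₁ = λ·B[:,0] = (+0.85988,-0.14284,-0.49011); r₂ = λ·B[:,1] = (+0.24197,+0.95940,+0.14492)
r₃ = r₁×r₂ = (+0.44951,-0.24321,+0.85953); SVD([r₁ r₂ r₃]) → R = UVᵀ:
  R  [+0.85988 +0.24197 +0.44951]
  R  [-0.14284 +0.95940 -0.24321]
  R  [-0.49011 +0.14492 +0.85953]
t = (-0.11372, +0.08969, +0.75933) m
tr R = 2.678807; θ = arccos((tr R − 1)/2) = 0.574611 rad = 32.923°
axis k = ((R−Rᵀ)₃₂, (R−Rᵀ)₁₃, (R−Rᵀ)₂₁) / (2 sinθ) = (+0.357056, +0.864400, -0.354012)
rvec = θ·k = (+0.205168, +0.496694, -0.203419)

rvec=(0.2052, 0.4967, -0.2034) tvec=(-0.1137, 0.0897, 0.7593)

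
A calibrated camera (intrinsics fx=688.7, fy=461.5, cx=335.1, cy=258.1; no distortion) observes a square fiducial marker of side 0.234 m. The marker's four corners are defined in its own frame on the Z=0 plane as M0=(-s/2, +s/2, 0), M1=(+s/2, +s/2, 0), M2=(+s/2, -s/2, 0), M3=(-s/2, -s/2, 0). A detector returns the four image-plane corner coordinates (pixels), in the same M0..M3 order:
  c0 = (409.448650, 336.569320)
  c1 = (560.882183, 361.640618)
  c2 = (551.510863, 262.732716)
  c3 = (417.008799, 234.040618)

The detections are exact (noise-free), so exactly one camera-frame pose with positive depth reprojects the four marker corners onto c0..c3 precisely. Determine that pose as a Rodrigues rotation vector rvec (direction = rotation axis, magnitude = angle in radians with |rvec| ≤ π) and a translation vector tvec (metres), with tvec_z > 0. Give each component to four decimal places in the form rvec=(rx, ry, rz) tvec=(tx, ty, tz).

Intrinsics K: fx=688.7, fy=461.5, cx=335.1, cy=258.1
Marker side s = 0.234 m; corners in marker frame (Z=0):
  M0 = (-0.1170, +0.1170, 0)
  M1 = (+0.1170, +0.1170, 0)
  M2 = (+0.1170, -0.1170, 0)
  M3 = (-0.1170, -0.1170, 0)
Detected image corners:
  c0 = (409.448650, 336.569320) px
  c1 = (560.882183, 361.640618) px
  c2 = (551.510863, 262.732716) px
  c3 = (417.008799, 234.040618) px
Planar DLT: solve 8×8 A·h = b for H (H[2,2]=1):
  H  [+749.00223 -241.10919 +487.10447]
  H  [+201.73605 +278.41433 +296.20783]
  H  [+0.28920 -0.50794 +1.00000]
B = K⁻¹H; ‖b₁‖=1.027614, ‖b₂‖=1.027614; λ = 2/(‖b₁‖+‖b₂‖) = 0.973128, sign → tz>0 ⇒ λ=+0.973128
r₁ = λ·B[:,0] = (+0.92140,+0.26799,+0.28143); r₂ = λ·B[:,1] = (-0.10018,+0.86351,-0.49429)
r₃ = r₁×r₂ = (-0.37548,+0.42724,+0.82248); SVD([r₁ r₂ r₃]) → R = UVᵀ:
  R  [+0.92140 -0.10018 -0.37548]
  R  [+0.26799 +0.86351 +0.42724]
  R  [+0.28143 -0.49429 +0.82248]
t = (+0.21478, +0.08035, +0.97313) m
tr R = 2.607390; θ = arccos((tr R − 1)/2) = 0.637317 rad = 36.516°
axis k = ((R−Rᵀ)₃₂, (R−Rᵀ)₁₃, (R−Rᵀ)₂₁) / (2 sinθ) = (-0.774341, -0.551985, +0.309367)
rvec = θ·k = (-0.493501, -0.351790, +0.197165)

rvec=(-0.4935, -0.3518, 0.1972) tvec=(0.2148, 0.0804, 0.9731)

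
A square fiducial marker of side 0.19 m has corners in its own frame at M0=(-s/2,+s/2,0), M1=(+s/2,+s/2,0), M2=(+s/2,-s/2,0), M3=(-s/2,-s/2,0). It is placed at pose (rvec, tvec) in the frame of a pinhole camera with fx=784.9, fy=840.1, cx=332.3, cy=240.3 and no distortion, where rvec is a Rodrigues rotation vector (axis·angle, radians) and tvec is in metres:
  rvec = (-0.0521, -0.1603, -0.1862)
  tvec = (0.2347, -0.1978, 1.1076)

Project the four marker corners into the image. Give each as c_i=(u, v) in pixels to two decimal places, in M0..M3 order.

c0=(447.99, 172.81) c1=(573.98, 149.00) c2=(547.54, 10.52) c3=(421.61, 30.25)

Intrinsics K: fx=784.9, fy=840.1, cx=332.3, cy=240.3
Marker side s = 0.19 m; corners in marker frame (Z=0):
  M0 = (-0.0950, +0.0950, 0)
  M1 = (+0.0950, +0.0950, 0)
  M2 = (+0.0950, -0.0950, 0)
  M3 = (-0.0950, -0.0950, 0)
rvec = (-0.0521, -0.1603, -0.1862), |rvec| = θ = 0.25116 rad = 14.390°
Rodrigues: sinθ=0.24853, 1−cosθ=0.03138; R = I + sinθ·[k]× + (1−cosθ)·[k]×²:
    [+0.96998 +0.18840 -0.15379]
    [-0.18009 +0.98141 +0.06640]
    [+0.16345 -0.03671 +0.98587]
t = (0.2347, -0.1978, 1.1076) m
M0: Pc = R·M0+t = (+0.16045, -0.08746, +1.08859); u = 784.9·(+0.16045)/1.08859 + 332.3 = 447.9893, v = 840.1·(-0.08746)/1.08859 + 240.3 = 172.8060
M1: Pc = R·M1+t = (+0.34475, -0.12168, +1.11964); u = 784.9·(+0.34475)/1.11964 + 332.3 = 573.9768, v = 840.1·(-0.12168)/1.11964 + 240.3 = 149.0032
M2: Pc = R·M2+t = (+0.30895, -0.30814, +1.12661); u = 784.9·(+0.30895)/1.12661 + 332.3 = 547.5417, v = 840.1·(-0.30814)/1.12661 + 240.3 = 10.5226
M3: Pc = R·M3+t = (+0.12465, -0.27392, +1.09556); u = 784.9·(+0.12465)/1.09556 + 332.3 = 421.6069, v = 840.1·(-0.27392)/1.09556 + 240.3 = 30.2485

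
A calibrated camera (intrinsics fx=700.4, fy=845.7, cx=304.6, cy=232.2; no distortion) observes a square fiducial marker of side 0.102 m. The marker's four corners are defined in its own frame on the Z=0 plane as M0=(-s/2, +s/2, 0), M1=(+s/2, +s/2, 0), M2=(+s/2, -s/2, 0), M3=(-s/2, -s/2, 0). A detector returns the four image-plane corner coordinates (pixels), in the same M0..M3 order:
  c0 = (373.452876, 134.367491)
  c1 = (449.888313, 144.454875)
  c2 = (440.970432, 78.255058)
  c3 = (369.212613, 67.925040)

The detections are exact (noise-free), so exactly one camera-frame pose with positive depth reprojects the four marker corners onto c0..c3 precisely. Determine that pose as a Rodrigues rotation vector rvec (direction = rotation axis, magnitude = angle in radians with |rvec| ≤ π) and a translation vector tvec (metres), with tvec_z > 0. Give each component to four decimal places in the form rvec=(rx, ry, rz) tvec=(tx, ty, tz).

Intrinsics K: fx=700.4, fy=845.7, cx=304.6, cy=232.2
Marker side s = 0.102 m; corners in marker frame (Z=0):
  M0 = (-0.0510, +0.0510, 0)
  M1 = (+0.0510, +0.0510, 0)
  M2 = (+0.0510, -0.0510, 0)
  M3 = (-0.0510, -0.0510, 0)
Detected image corners:
  c0 = (373.452876, 134.367491) px
  c1 = (449.888313, 144.454875) px
  c2 = (440.970432, 78.255058) px
  c3 = (369.212613, 67.925040) px
Planar DLT: solve 8×8 A·h = b for H (H[2,2]=1):
  H  [+779.99503 -192.91503 +408.52645]
  H  [+114.24979 +583.18550 +105.21857]
  H  [+0.13295 -0.63071 +1.00000]
B = K⁻¹H; ‖b₁‖=1.068717, ‖b₂‖=1.068717; λ = 2/(‖b₁‖+‖b₂‖) = 0.935701, sign → tz>0 ⇒ λ=+0.935701
r₁ = λ·B[:,0] = (+0.98793,+0.09225,+0.12440); r₂ = λ·B[:,1] = (-0.00107,+0.80729,-0.59016)
r₃ = r₁×r₂ = (-0.15487,+0.58290,+0.79764); SVD([r₁ r₂ r₃]) → R = UVᵀ:
  R  [+0.98793 -0.00107 -0.15487]
  R  [+0.09225 +0.80729 +0.58290]
  R  [+0.12440 -0.59016 +0.79764]
t = (+0.13884, -0.14050, +0.93570) m
tr R = 2.592865; θ = arccos((tr R − 1)/2) = 0.649424 rad = 37.209°
axis k = ((R−Rᵀ)₃₂, (R−Rᵀ)₁₃, (R−Rᵀ)₂₁) / (2 sinθ) = (-0.969911, -0.230910, +0.077159)
rvec = θ·k = (-0.629883, -0.149959, +0.050109)

rvec=(-0.6299, -0.1500, 0.0501) tvec=(0.1388, -0.1405, 0.9357)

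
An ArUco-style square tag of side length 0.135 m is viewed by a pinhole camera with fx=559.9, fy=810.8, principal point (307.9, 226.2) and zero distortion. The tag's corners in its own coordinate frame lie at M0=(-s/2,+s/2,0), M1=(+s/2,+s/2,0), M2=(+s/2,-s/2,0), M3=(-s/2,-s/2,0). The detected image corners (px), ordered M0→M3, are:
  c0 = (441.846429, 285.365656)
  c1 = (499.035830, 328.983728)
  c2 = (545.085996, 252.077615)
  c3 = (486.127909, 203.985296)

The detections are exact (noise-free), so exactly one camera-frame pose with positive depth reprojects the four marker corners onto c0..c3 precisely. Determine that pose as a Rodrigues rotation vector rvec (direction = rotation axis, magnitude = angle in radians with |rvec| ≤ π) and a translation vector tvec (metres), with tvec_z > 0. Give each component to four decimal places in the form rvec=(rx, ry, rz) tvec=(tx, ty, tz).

Intrinsics K: fx=559.9, fy=810.8, cx=307.9, cy=226.2
Marker side s = 0.135 m; corners in marker frame (Z=0):
  M0 = (-0.0675, +0.0675, 0)
  M1 = (+0.0675, +0.0675, 0)
  M2 = (+0.0675, -0.0675, 0)
  M3 = (-0.0675, -0.0675, 0)
Detected image corners:
  c0 = (441.846429, 285.365656) px
  c1 = (499.035830, 328.983728) px
  c2 = (545.085996, 252.077615) px
  c3 = (486.127909, 203.985296) px
Planar DLT: solve 8×8 A·h = b for H (H[2,2]=1):
  H  [+527.91019 -147.28192 +492.83394]
  H  [+392.38236 +687.72323 +268.92550]
  H  [+0.19858 +0.38004 +1.00000]
B = K⁻¹H; ‖b₁‖=0.958165, ‖b₂‖=0.958165; λ = 2/(‖b₁‖+‖b₂‖) = 1.043662, sign → tz>0 ⇒ λ=+1.043662
r₁ = λ·B[:,0] = (+0.87006,+0.44726,+0.20725); r₂ = λ·B[:,1] = (-0.49265,+0.77458,+0.39663)
r₃ = r₁×r₂ = (+0.01687,-0.44719,+0.89428); SVD([r₁ r₂ r₃]) → R = UVᵀ:
  R  [+0.87006 -0.49265 +0.01687]
  R  [+0.44726 +0.77458 -0.44719]
  R  [+0.20725 +0.39663 +0.89428]
t = (+0.34472, +0.05500, +1.04366) m
tr R = 2.538926; θ = arccos((tr R − 1)/2) = 0.692796 rad = 39.694°
axis k = ((R−Rᵀ)₃₂, (R−Rᵀ)₁₃, (R−Rᵀ)₂₁) / (2 sinθ) = (+0.660588, -0.149038, +0.735807)
rvec = θ·k = (+0.457653, -0.103253, +0.509764)

rvec=(0.4577, -0.1033, 0.5098) tvec=(0.3447, 0.0550, 1.0437)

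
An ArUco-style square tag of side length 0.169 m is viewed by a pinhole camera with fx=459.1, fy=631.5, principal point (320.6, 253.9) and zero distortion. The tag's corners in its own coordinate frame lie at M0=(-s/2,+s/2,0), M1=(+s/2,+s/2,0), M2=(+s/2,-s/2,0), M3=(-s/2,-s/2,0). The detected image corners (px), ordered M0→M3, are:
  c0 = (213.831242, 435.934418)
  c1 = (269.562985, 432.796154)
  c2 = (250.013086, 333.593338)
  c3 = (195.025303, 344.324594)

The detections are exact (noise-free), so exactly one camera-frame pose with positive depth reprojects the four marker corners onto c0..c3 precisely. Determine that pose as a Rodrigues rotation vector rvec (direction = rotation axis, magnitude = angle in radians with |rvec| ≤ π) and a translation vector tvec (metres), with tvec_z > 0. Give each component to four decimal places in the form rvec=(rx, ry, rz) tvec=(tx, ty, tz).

rvec=(0.1487, 0.5045, -0.2207) tvec=(-0.2069, 0.2239, 1.0614)

Intrinsics K: fx=459.1, fy=631.5, cx=320.6, cy=253.9
Marker side s = 0.169 m; corners in marker frame (Z=0):
  M0 = (-0.0845, +0.0845, 0)
  M1 = (+0.0845, +0.0845, 0)
  M2 = (+0.0845, -0.0845, 0)
  M3 = (-0.0845, -0.0845, 0)
Detected image corners:
  c0 = (213.831242, 435.934418) px
  c1 = (269.562985, 432.796154) px
  c2 = (250.013086, 333.593338) px
  c3 = (195.025303, 344.324594) px
Planar DLT: solve 8×8 A·h = b for H (H[2,2]=1):
  H  [+219.65898 +132.32446 +231.08665]
  H  [-220.67457 +595.19025 +387.12715]
  H  [-0.46499 +0.08157 +1.00000]
B = K⁻¹H; ‖b₁‖=0.942181, ‖b₂‖=0.942181; λ = 2/(‖b₁‖+‖b₂‖) = 1.061367, sign → tz>0 ⇒ λ=+1.061367
r₁ = λ·B[:,0] = (+0.85246,-0.17246,-0.49353); r₂ = λ·B[:,1] = (+0.24546,+0.96553,+0.08657)
r₃ = r₁×r₂ = (+0.46159,-0.19494,+0.86541); SVD([r₁ r₂ r₃]) → R = UVᵀ:
  R  [+0.85246 +0.24546 +0.46159]
  R  [-0.17246 +0.96553 -0.19494]
  R  [-0.49353 +0.08657 +0.86541]
t = (-0.20694, +0.22392, +1.06137) m
tr R = 2.683403; θ = arccos((tr R − 1)/2) = 0.570369 rad = 32.680°
axis k = ((R−Rᵀ)₃₂, (R−Rᵀ)₁₃, (R−Rᵀ)₂₁) / (2 sinθ) = (+0.260686, +0.884461, -0.387004)
rvec = θ·k = (+0.148687, +0.504469, -0.220735)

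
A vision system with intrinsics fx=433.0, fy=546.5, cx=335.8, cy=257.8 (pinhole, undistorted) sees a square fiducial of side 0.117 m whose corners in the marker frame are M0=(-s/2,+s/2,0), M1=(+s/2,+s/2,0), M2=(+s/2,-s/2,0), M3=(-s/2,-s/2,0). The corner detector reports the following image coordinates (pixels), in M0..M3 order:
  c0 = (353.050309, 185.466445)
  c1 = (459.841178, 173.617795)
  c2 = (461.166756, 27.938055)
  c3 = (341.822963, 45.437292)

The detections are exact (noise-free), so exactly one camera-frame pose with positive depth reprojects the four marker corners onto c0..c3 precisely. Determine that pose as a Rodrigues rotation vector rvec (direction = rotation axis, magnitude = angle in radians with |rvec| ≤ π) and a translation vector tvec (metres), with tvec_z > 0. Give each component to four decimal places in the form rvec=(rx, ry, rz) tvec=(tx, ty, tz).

rvec=(0.4561, 0.0902, -0.0970) tvec=(0.0707, -0.1207, 0.4533)

Intrinsics K: fx=433.0, fy=546.5, cx=335.8, cy=257.8
Marker side s = 0.117 m; corners in marker frame (Z=0):
  M0 = (-0.0585, +0.0585, 0)
  M1 = (+0.0585, +0.0585, 0)
  M2 = (+0.0585, -0.0585, 0)
  M3 = (-0.0585, -0.0585, 0)
Detected image corners:
  c0 = (353.050309, 185.466445) px
  c1 = (459.841178, 173.617795) px
  c2 = (461.166756, 27.938055) px
  c3 = (341.822963, 45.437292) px
Planar DLT: solve 8×8 A·h = b for H (H[2,2]=1):
  H  [+866.61468 +430.63256 +403.31706]
  H  [-149.95952 +1324.36431 +112.22651]
  H  [-0.23953 +0.95939 +1.00000]
B = K⁻¹H; ‖b₁‖=2.206167, ‖b₂‖=2.206167; λ = 2/(‖b₁‖+‖b₂‖) = 0.453275, sign → tz>0 ⇒ λ=+0.453275
r₁ = λ·B[:,0] = (+0.99139,-0.07316,-0.10857); r₂ = λ·B[:,1] = (+0.11355,+0.89331,+0.43487)
r₃ = r₁×r₂ = (+0.06517,-0.44345,+0.89393); SVD([r₁ r₂ r₃]) → R = UVᵀ:
  R  [+0.99139 +0.11355 +0.06517]
  R  [-0.07316 +0.89331 -0.44345]
  R  [-0.10857 +0.43487 +0.89393]
t = (+0.07068, -0.12074, +0.45327) m
tr R = 2.778624; θ = arccos((tr R − 1)/2) = 0.474957 rad = 27.213°
axis k = ((R−Rᵀ)₃₂, (R−Rᵀ)₁₃, (R−Rᵀ)₂₁) / (2 sinθ) = (+0.960332, +0.189967, -0.204144)
rvec = θ·k = (+0.456117, +0.090226, -0.096960)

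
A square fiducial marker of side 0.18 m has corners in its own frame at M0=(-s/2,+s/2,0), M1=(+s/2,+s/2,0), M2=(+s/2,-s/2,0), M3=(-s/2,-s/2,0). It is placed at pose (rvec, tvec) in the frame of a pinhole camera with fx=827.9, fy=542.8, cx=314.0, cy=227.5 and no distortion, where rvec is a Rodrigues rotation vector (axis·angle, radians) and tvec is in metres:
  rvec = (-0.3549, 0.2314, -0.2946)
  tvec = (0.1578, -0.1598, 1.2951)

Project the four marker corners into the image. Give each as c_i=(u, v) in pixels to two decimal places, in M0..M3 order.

Intrinsics K: fx=827.9, fy=542.8, cx=314.0, cy=227.5
Marker side s = 0.18 m; corners in marker frame (Z=0):
  M0 = (-0.0900, +0.0900, 0)
  M1 = (+0.0900, +0.0900, 0)
  M2 = (+0.0900, -0.0900, 0)
  M3 = (-0.0900, -0.0900, 0)
rvec = (-0.3549, 0.2314, -0.2946), |rvec| = θ = 0.51603 rad = 29.566°
Rodrigues: sinθ=0.49343, 1−cosθ=0.13022; R = I + sinθ·[k]× + (1−cosθ)·[k]×²:
    [+0.93138 +0.24154 +0.27239]
    [-0.32186 +0.89597 +0.30602]
    [-0.17014 -0.37269 +0.91222]
t = (0.1578, -0.1598, 1.2951) m
M0: Pc = R·M0+t = (+0.09571, -0.05020, +1.27687); u = 827.9·(+0.09571)/1.27687 + 314.0 = 376.0597, v = 542.8·(-0.05020)/1.27687 + 227.5 = 206.1617
M1: Pc = R·M1+t = (+0.26336, -0.10813, +1.24625); u = 827.9·(+0.26336)/1.24625 + 314.0 = 488.9557, v = 542.8·(-0.10813)/1.24625 + 227.5 = 180.4042
M2: Pc = R·M2+t = (+0.21989, -0.26940, +1.31333); u = 827.9·(+0.21989)/1.31333 + 314.0 = 452.6118, v = 542.8·(-0.26940)/1.31333 + 227.5 = 116.1551
M3: Pc = R·M3+t = (+0.05224, -0.21147, +1.34395); u = 827.9·(+0.05224)/1.34395 + 314.0 = 346.1793, v = 542.8·(-0.21147)/1.34395 + 227.5 = 142.0909

c0=(376.06, 206.16) c1=(488.96, 180.40) c2=(452.61, 116.16) c3=(346.18, 142.09)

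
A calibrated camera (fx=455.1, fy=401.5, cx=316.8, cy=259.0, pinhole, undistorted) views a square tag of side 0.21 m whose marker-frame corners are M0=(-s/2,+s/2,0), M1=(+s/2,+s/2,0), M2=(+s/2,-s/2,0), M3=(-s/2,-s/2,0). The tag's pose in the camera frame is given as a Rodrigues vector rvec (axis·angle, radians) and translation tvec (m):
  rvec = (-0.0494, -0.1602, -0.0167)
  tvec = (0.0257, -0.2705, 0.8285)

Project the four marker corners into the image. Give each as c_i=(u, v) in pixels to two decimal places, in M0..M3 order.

c0=(274.05, 177.22) c1=(388.02, 179.22) c2=(384.87, 81.13) c3=(272.17, 75.13)

Intrinsics K: fx=455.1, fy=401.5, cx=316.8, cy=259.0
Marker side s = 0.21 m; corners in marker frame (Z=0):
  M0 = (-0.1050, +0.1050, 0)
  M1 = (+0.1050, +0.1050, 0)
  M2 = (+0.1050, -0.1050, 0)
  M3 = (-0.1050, -0.1050, 0)
rvec = (-0.0494, -0.1602, -0.0167), |rvec| = θ = 0.16847 rad = 9.653°
Rodrigues: sinθ=0.16768, 1−cosθ=0.01416; R = I + sinθ·[k]× + (1−cosθ)·[k]×²:
    [+0.98706 +0.02057 -0.15903]
    [-0.01267 +0.99864 +0.05050]
    [+0.15985 -0.04783 +0.98598]
t = (0.0257, -0.2705, 0.8285) m
M0: Pc = R·M0+t = (-0.07578, -0.16431, +0.80669); u = 455.1·(-0.07578)/0.80669 + 316.8 = 274.0475, v = 401.5·(-0.16431)/0.80669 + 259.0 = 177.2202
M1: Pc = R·M1+t = (+0.13150, -0.16697, +0.84026); u = 455.1·(+0.13150)/0.84026 + 316.8 = 388.0231, v = 401.5·(-0.16697)/0.84026 + 259.0 = 179.2157
M2: Pc = R·M2+t = (+0.12718, -0.37669, +0.85031); u = 455.1·(+0.12718)/0.85031 + 316.8 = 384.8699, v = 401.5·(-0.37669)/0.85031 + 259.0 = 81.1344
M3: Pc = R·M3+t = (-0.08010, -0.37403, +0.81674); u = 455.1·(-0.08010)/0.81674 + 316.8 = 272.1664, v = 401.5·(-0.37403)/0.81674 + 259.0 = 75.1322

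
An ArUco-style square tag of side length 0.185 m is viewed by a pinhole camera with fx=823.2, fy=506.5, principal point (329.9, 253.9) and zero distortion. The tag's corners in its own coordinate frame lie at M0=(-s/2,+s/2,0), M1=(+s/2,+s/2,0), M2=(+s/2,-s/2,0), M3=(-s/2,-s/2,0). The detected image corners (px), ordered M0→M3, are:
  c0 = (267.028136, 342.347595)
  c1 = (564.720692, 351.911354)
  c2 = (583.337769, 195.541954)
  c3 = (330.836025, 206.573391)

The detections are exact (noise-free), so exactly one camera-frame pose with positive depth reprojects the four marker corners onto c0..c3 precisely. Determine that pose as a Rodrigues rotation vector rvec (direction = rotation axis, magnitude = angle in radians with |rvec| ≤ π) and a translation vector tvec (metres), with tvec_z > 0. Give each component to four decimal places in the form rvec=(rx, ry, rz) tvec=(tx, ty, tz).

Intrinsics K: fx=823.2, fy=506.5, cx=329.9, cy=253.9
Marker side s = 0.185 m; corners in marker frame (Z=0):
  M0 = (-0.0925, +0.0925, 0)
  M1 = (+0.0925, +0.0925, 0)
  M2 = (+0.0925, -0.0925, 0)
  M3 = (-0.0925, -0.0925, 0)
Detected image corners:
  c0 = (267.028136, 342.347595) px
  c1 = (564.720692, 351.911354) px
  c2 = (583.337769, 195.541954) px
  c3 = (330.836025, 206.573391) px
Planar DLT: solve 8×8 A·h = b for H (H[2,2]=1):
  H  [+1140.82811 -669.17837 +428.63140]
  H  [-219.40567 +510.74232 +267.34428]
  H  [-0.76717 -1.00289 +1.00000]
B = K⁻¹H; ‖b₁‖=1.859607, ‖b₂‖=1.859607; λ = 2/(‖b₁‖+‖b₂‖) = 0.537748, sign → tz>0 ⇒ λ=+0.537748
r₁ = λ·B[:,0] = (+0.91056,-0.02614,-0.41254); r₂ = λ·B[:,1] = (-0.22101,+0.81259,-0.53930)
r₃ = r₁×r₂ = (+0.34933,+0.58224,+0.73414); SVD([r₁ r₂ r₃]) → R = UVᵀ:
  R  [+0.91056 -0.22101 +0.34933]
  R  [-0.02614 +0.81259 +0.58224]
  R  [-0.41254 -0.53930 +0.73414]
t = (+0.06450, +0.01427, +0.53775) m
tr R = 2.457299; θ = arccos((tr R − 1)/2) = 0.754448 rad = 43.227°
axis k = ((R−Rᵀ)₃₂, (R−Rᵀ)₁₃, (R−Rᵀ)₂₁) / (2 sinθ) = (-0.818781, +0.556201, +0.142262)
rvec = θ·k = (-0.617727, +0.419625, +0.107330)

rvec=(-0.6177, 0.4196, 0.1073) tvec=(0.0645, 0.0143, 0.5377)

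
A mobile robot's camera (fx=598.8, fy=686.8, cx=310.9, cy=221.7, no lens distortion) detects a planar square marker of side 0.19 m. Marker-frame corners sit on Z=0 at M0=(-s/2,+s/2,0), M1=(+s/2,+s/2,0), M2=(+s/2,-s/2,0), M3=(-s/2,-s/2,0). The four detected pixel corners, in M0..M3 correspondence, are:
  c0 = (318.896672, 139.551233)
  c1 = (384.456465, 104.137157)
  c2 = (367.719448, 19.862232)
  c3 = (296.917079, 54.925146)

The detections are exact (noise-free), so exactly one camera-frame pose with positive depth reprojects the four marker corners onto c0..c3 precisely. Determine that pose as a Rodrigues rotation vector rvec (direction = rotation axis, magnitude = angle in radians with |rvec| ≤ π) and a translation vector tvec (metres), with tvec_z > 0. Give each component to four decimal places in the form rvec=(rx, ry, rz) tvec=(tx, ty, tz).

Intrinsics K: fx=598.8, fy=686.8, cx=310.9, cy=221.7
Marker side s = 0.19 m; corners in marker frame (Z=0):
  M0 = (-0.0950, +0.0950, 0)
  M1 = (+0.0950, +0.0950, 0)
  M2 = (+0.0950, -0.0950, 0)
  M3 = (-0.0950, -0.0950, 0)
Detected image corners:
  c0 = (318.896672, 139.551233) px
  c1 = (384.456465, 104.137157) px
  c2 = (367.719448, 19.862232) px
  c3 = (296.917079, 54.925146) px
Planar DLT: solve 8×8 A·h = b for H (H[2,2]=1):
  H  [+416.70722 +223.50644 +342.87735]
  H  [-171.91833 +472.82739 +80.76263]
  H  [+0.17055 +0.35627 +1.00000]
B = K⁻¹H; ‖b₁‖=0.700869, ‖b₂‖=0.700869; λ = 2/(‖b₁‖+‖b₂‖) = 1.426800, sign → tz>0 ⇒ λ=+1.426800
r₁ = λ·B[:,0] = (+0.86657,-0.43570,+0.24334); r₂ = λ·B[:,1] = (+0.26864,+0.81819,+0.50833)
r₃ = r₁×r₂ = (-0.42057,-0.37514,+0.82607); SVD([r₁ r₂ r₃]) → R = UVᵀ:
  R  [+0.86657 +0.26864 -0.42057]
  R  [-0.43570 +0.81819 -0.37514]
  R  [+0.24334 +0.50833 +0.82607]
t = (+0.07619, -0.29279, +1.42680) m
tr R = 2.510834; θ = arccos((tr R − 1)/2) = 0.714506 rad = 40.938°
axis k = ((R−Rᵀ)₃₂, (R−Rᵀ)₁₃, (R−Rᵀ)₂₁) / (2 sinθ) = (+0.674149, -0.506613, -0.537463)
rvec = θ·k = (+0.481684, -0.361978, -0.384020)

rvec=(0.4817, -0.3620, -0.3840) tvec=(0.0762, -0.2928, 1.4268)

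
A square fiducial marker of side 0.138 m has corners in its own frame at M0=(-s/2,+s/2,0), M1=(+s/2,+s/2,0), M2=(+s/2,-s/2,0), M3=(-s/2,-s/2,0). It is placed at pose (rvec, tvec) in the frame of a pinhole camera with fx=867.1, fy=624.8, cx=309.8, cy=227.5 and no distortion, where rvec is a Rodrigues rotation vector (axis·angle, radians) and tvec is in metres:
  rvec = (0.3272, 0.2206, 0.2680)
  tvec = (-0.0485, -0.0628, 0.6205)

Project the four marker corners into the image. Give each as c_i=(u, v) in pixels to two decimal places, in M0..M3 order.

Intrinsics K: fx=867.1, fy=624.8, cx=309.8, cy=227.5
Marker side s = 0.138 m; corners in marker frame (Z=0):
  M0 = (-0.0690, +0.0690, 0)
  M1 = (+0.0690, +0.0690, 0)
  M2 = (+0.0690, -0.0690, 0)
  M3 = (-0.0690, -0.0690, 0)
rvec = (0.3272, 0.2206, 0.2680), |rvec| = θ = 0.47702 rad = 27.331°
Rodrigues: sinθ=0.45913, 1−cosθ=0.11163; R = I + sinθ·[k]× + (1−cosθ)·[k]×²:
    [+0.94089 -0.22254 +0.25535]
    [+0.29336 +0.91224 -0.28593]
    [-0.16931 +0.34394 +0.92360]
t = (-0.0485, -0.0628, 0.6205) m
M0: Pc = R·M0+t = (-0.12878, -0.02010, +0.65591); u = 867.1·(-0.12878)/0.65591 + 309.8 = 139.5608, v = 624.8·(-0.02010)/0.65591 + 227.5 = 208.3560
M1: Pc = R·M1+t = (+0.00107, +0.02039, +0.63255); u = 867.1·(+0.00107)/0.63255 + 309.8 = 311.2614, v = 624.8·(+0.02039)/0.63255 + 227.5 = 247.6369
M2: Pc = R·M2+t = (+0.03178, -0.10550, +0.58509); u = 867.1·(+0.03178)/0.58509 + 309.8 = 356.8931, v = 624.8·(-0.10550)/0.58509 + 227.5 = 114.8361
M3: Pc = R·M3+t = (-0.09807, -0.14599, +0.60845); u = 867.1·(-0.09807)/0.60845 + 309.8 = 170.0465, v = 624.8·(-0.14599)/0.60845 + 227.5 = 77.5907

c0=(139.56, 208.36) c1=(311.26, 247.64) c2=(356.89, 114.84) c3=(170.05, 77.59)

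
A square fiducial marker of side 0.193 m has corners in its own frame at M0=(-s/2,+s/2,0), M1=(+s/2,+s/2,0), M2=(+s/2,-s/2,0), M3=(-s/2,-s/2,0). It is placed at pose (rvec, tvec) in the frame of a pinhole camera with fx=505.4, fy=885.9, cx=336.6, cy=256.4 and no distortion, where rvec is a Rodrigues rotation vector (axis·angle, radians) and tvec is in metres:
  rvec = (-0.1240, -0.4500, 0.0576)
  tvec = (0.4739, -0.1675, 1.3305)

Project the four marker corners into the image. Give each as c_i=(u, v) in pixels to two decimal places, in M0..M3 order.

Intrinsics K: fx=505.4, fy=885.9, cx=336.6, cy=256.4
Marker side s = 0.193 m; corners in marker frame (Z=0):
  M0 = (-0.0965, +0.0965, 0)
  M1 = (+0.0965, +0.0965, 0)
  M2 = (+0.0965, -0.0965, 0)
  M3 = (-0.0965, -0.0965, 0)
rvec = (-0.1240, -0.4500, 0.0576), |rvec| = θ = 0.47031 rad = 26.947°
Rodrigues: sinθ=0.45316, 1−cosθ=0.10857; R = I + sinθ·[k]× + (1−cosθ)·[k]×²:
    [+0.89897 -0.02811 -0.43710]
    [+0.08289 +0.99082 +0.10676]
    [+0.43009 -0.13220 +0.89306]
t = (0.4739, -0.1675, 1.3305) m
M0: Pc = R·M0+t = (+0.38444, -0.07988, +1.27624); u = 505.4·(+0.38444)/1.27624 + 336.6 = 488.8396, v = 885.9·(-0.07988)/1.27624 + 256.4 = 200.9484
M1: Pc = R·M1+t = (+0.55794, -0.06389, +1.35925); u = 505.4·(+0.55794)/1.35925 + 336.6 = 544.0548, v = 885.9·(-0.06389)/1.35925 + 256.4 = 214.7613
M2: Pc = R·M2+t = (+0.56336, -0.25512, +1.38476); u = 505.4·(+0.56336)/1.38476 + 336.6 = 542.2124, v = 885.9·(-0.25512)/1.38476 + 256.4 = 93.1899
M3: Pc = R·M3+t = (+0.38986, -0.27111, +1.30175); u = 505.4·(+0.38986)/1.30175 + 336.6 = 487.9620, v = 885.9·(-0.27111)/1.30175 + 256.4 = 71.8956

c0=(488.84, 200.95) c1=(544.05, 214.76) c2=(542.21, 93.19) c3=(487.96, 71.90)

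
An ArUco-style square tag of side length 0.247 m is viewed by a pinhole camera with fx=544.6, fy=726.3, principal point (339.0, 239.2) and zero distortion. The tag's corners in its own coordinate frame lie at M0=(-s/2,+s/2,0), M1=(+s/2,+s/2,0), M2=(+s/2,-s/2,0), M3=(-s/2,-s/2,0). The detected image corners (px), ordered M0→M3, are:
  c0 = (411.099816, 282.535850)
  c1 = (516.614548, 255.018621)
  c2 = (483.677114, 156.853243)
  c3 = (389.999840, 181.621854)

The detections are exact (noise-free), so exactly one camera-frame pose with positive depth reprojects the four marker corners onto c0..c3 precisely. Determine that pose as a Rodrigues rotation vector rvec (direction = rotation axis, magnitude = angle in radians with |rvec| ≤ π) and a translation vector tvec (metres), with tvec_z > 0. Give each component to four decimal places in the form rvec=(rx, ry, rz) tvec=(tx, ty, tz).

Intrinsics K: fx=544.6, fy=726.3, cx=339.0, cy=239.2
Marker side s = 0.247 m; corners in marker frame (Z=0):
  M0 = (-0.1235, +0.1235, 0)
  M1 = (+0.1235, +0.1235, 0)
  M2 = (+0.1235, -0.1235, 0)
  M3 = (-0.1235, -0.1235, 0)
Detected image corners:
  c0 = (411.099816, 282.535850) px
  c1 = (516.614548, 255.018621) px
  c2 = (483.677114, 156.853243) px
  c3 = (389.999840, 181.621854) px
Planar DLT: solve 8×8 A·h = b for H (H[2,2]=1):
  H  [+395.67811 -105.69382 +449.46743]
  H  [-108.49545 +298.42805 +216.09438]
  H  [-0.01361 -0.47750 +1.00000]
B = K⁻¹H; ‖b₁‖=0.749293, ‖b₂‖=0.749293; λ = 2/(‖b₁‖+‖b₂‖) = 1.334592, sign → tz>0 ⇒ λ=+1.334592
r₁ = λ·B[:,0] = (+0.98096,-0.19338,-0.01817); r₂ = λ·B[:,1] = (+0.13767,+0.75825,-0.63727)
r₃ = r₁×r₂ = (+0.13701,+0.62263,+0.77043); SVD([r₁ r₂ r₃]) → R = UVᵀ:
  R  [+0.98096 +0.13767 +0.13701]
  R  [-0.19338 +0.75825 +0.62263]
  R  [-0.01817 -0.63727 +0.77043]
t = (+0.27071, -0.04246, +1.33459) m
tr R = 2.509630; θ = arccos((tr R − 1)/2) = 0.715424 rad = 40.991°
axis k = ((R−Rᵀ)₃₂, (R−Rᵀ)₁₃, (R−Rᵀ)₂₁) / (2 sinθ) = (-0.960379, +0.118290, -0.252348)
rvec = θ·k = (-0.687078, +0.084628, -0.180536)

rvec=(-0.6871, 0.0846, -0.1805) tvec=(0.2707, -0.0425, 1.3346)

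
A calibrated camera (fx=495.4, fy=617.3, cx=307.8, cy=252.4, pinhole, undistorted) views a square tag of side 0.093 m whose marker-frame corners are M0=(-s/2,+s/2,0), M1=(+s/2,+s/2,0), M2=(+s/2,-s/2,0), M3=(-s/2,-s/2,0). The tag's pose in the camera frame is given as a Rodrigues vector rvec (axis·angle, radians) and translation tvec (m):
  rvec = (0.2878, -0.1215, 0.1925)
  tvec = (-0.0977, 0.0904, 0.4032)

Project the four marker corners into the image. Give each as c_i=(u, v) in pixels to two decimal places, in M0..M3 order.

Intrinsics K: fx=495.4, fy=617.3, cx=307.8, cy=252.4
Marker side s = 0.093 m; corners in marker frame (Z=0):
  M0 = (-0.0465, +0.0465, 0)
  M1 = (+0.0465, +0.0465, 0)
  M2 = (+0.0465, -0.0465, 0)
  M3 = (-0.0465, -0.0465, 0)
rvec = (0.2878, -0.1215, 0.1925), |rvec| = θ = 0.36694 rad = 21.024°
Rodrigues: sinθ=0.35876, 1−cosθ=0.06657; R = I + sinθ·[k]× + (1−cosθ)·[k]×²:
    [+0.97438 -0.20550 -0.09140]
    [+0.17092 +0.94073 -0.29295]
    [+0.14618 +0.26982 +0.95175]
t = (-0.0977, 0.0904, 0.4032) m
M0: Pc = R·M0+t = (-0.15256, +0.12620, +0.40895); u = 495.4·(-0.15256)/0.40895 + 307.8 = 122.9840, v = 617.3·(+0.12620)/0.40895 + 252.4 = 442.8902
M1: Pc = R·M1+t = (-0.06195, +0.14209, +0.42254); u = 495.4·(-0.06195)/0.42254 + 307.8 = 235.1720, v = 617.3·(+0.14209)/0.42254 + 252.4 = 459.9834
M2: Pc = R·M2+t = (-0.04284, +0.05460, +0.39745); u = 495.4·(-0.04284)/0.39745 + 307.8 = 254.4077, v = 617.3·(+0.05460)/0.39745 + 252.4 = 337.2081
M3: Pc = R·M3+t = (-0.13345, +0.03871, +0.38386); u = 495.4·(-0.13345)/0.38386 + 307.8 = 135.5670, v = 617.3·(+0.03871)/0.38386 + 252.4 = 314.6491

c0=(122.98, 442.89) c1=(235.17, 459.98) c2=(254.41, 337.21) c3=(135.57, 314.65)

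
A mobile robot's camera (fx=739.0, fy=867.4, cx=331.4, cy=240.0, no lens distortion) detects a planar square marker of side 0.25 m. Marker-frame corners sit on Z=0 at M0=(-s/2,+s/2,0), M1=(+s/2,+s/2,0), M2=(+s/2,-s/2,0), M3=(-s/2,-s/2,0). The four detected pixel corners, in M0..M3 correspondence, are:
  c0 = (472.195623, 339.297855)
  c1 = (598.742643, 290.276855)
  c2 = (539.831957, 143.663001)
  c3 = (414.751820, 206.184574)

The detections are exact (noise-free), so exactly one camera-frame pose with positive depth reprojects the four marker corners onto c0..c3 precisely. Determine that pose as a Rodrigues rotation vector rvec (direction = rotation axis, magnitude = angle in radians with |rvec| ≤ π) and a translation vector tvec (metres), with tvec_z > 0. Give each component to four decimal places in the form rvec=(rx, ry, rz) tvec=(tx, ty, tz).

Intrinsics K: fx=739.0, fy=867.4, cx=331.4, cy=240.0
Marker side s = 0.25 m; corners in marker frame (Z=0):
  M0 = (-0.1250, +0.1250, 0)
  M1 = (+0.1250, +0.1250, 0)
  M2 = (+0.1250, -0.1250, 0)
  M3 = (-0.1250, -0.1250, 0)
Detected image corners:
  c0 = (472.195623, 339.297855) px
  c1 = (598.742643, 290.276855) px
  c2 = (539.831957, 143.663001) px
  c3 = (414.751820, 206.184574) px
Planar DLT: solve 8×8 A·h = b for H (H[2,2]=1):
  H  [+330.26566 +288.97802 +504.09856]
  H  [-306.37606 +585.56995 +247.02015]
  H  [-0.34170 +0.11137 +1.00000]
B = K⁻¹H; ‖b₁‖=0.737453, ‖b₂‖=0.737453; λ = 2/(‖b₁‖+‖b₂‖) = 1.356019, sign → tz>0 ⇒ λ=+1.356019
r₁ = λ·B[:,0] = (+0.81380,-0.35076,-0.46335); r₂ = λ·B[:,1] = (+0.46253,+0.87365,+0.15102)
r₃ = r₁×r₂ = (+0.35183,-0.33721,+0.87321); SVD([r₁ r₂ r₃]) → R = UVᵀ:
  R  [+0.81380 +0.46253 +0.35183]
  R  [-0.35076 +0.87365 -0.33721]
  R  [-0.46335 +0.15102 +0.87321]
t = (+0.31689, +0.01097, +1.35602) m
tr R = 2.560662; θ = arccos((tr R − 1)/2) = 0.675602 rad = 38.709°
axis k = ((R−Rᵀ)₃₂, (R−Rᵀ)₁₃, (R−Rᵀ)₂₁) / (2 sinθ) = (+0.390354, +0.651763, -0.650252)
rvec = θ·k = (+0.263724, +0.440333, -0.439312)

rvec=(0.2637, 0.4403, -0.4393) tvec=(0.3169, 0.0110, 1.3560)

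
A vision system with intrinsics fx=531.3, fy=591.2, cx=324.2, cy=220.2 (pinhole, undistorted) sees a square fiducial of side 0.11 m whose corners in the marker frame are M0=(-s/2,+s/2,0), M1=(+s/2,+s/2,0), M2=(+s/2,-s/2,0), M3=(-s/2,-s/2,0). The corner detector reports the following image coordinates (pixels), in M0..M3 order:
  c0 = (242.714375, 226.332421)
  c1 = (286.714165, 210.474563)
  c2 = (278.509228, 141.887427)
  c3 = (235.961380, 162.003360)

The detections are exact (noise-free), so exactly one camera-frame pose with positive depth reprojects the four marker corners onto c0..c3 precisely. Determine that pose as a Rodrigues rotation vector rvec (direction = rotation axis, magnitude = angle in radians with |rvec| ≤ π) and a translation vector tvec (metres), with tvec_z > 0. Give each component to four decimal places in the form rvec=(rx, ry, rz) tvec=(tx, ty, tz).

Intrinsics K: fx=531.3, fy=591.2, cx=324.2, cy=220.2
Marker side s = 0.11 m; corners in marker frame (Z=0):
  M0 = (-0.0550, +0.0550, 0)
  M1 = (+0.0550, +0.0550, 0)
  M2 = (+0.0550, -0.0550, 0)
  M3 = (-0.0550, -0.0550, 0)
Detected image corners:
  c0 = (242.714375, 226.332421) px
  c1 = (286.714165, 210.474563) px
  c2 = (278.509228, 141.887427) px
  c3 = (235.961380, 162.003360) px
Planar DLT: solve 8×8 A·h = b for H (H[2,2]=1):
  H  [+227.52865 +16.81174 +260.17860]
  H  [-281.36748 +567.33794 +185.13190]
  H  [-0.63531 -0.19522 +1.00000]
B = K⁻¹H; ‖b₁‖=1.061410, ‖b₂‖=1.061410; λ = 2/(‖b₁‖+‖b₂‖) = 0.942143, sign → tz>0 ⇒ λ=+0.942143
r₁ = λ·B[:,0] = (+0.76871,-0.22545,-0.59855); r₂ = λ·B[:,1] = (+0.14204,+0.97262,-0.18393)
r₃ = r₁×r₂ = (+0.62363,+0.05637,+0.77969); SVD([r₁ r₂ r₃]) → R = UVᵀ:
  R  [+0.76871 +0.14204 +0.62363]
  R  [-0.22545 +0.97262 +0.05637]
  R  [-0.59855 -0.18393 +0.77969]
t = (-0.11353, -0.05588, +0.94214) m
tr R = 2.521015; θ = arccos((tr R − 1)/2) = 0.706702 rad = 40.491°
axis k = ((R−Rᵀ)₃₂, (R−Rᵀ)₁₃, (R−Rᵀ)₂₁) / (2 sinθ) = (-0.185032, +0.941108, -0.282983)
rvec = θ·k = (-0.130763, +0.665083, -0.199985)

rvec=(-0.1308, 0.6651, -0.2000) tvec=(-0.1135, -0.0559, 0.9421)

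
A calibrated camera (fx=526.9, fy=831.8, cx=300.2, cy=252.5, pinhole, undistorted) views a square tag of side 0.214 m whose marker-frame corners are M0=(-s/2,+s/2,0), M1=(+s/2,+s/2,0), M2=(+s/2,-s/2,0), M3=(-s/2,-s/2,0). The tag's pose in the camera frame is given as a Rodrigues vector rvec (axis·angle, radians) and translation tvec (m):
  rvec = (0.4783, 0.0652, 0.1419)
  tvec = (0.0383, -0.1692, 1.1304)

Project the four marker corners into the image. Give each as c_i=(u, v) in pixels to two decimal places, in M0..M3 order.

c0=(264.42, 188.22) c1=(358.90, 210.76) c2=(376.93, 61.88) c3=(273.71, 38.15)

Intrinsics K: fx=526.9, fy=831.8, cx=300.2, cy=252.5
Marker side s = 0.214 m; corners in marker frame (Z=0):
  M0 = (-0.1070, +0.1070, 0)
  M1 = (+0.1070, +0.1070, 0)
  M2 = (+0.1070, -0.1070, 0)
  M3 = (-0.1070, -0.1070, 0)
rvec = (0.4783, 0.0652, 0.1419), |rvec| = θ = 0.50315 rad = 28.828°
Rodrigues: sinθ=0.48219, 1−cosθ=0.12393; R = I + sinθ·[k]× + (1−cosθ)·[k]×²:
    [+0.98806 -0.12072 +0.09571]
    [+0.15125 +0.87815 -0.45384]
    [-0.02926 +0.46290 +0.88593]
t = (0.0383, -0.1692, 1.1304) m
M0: Pc = R·M0+t = (-0.08034, -0.09142, +1.18306); u = 526.9·(-0.08034)/1.18306 + 300.2 = 264.4190, v = 831.8·(-0.09142)/1.18306 + 252.5 = 188.2219
M1: Pc = R·M1+t = (+0.13111, -0.05905, +1.17680); u = 526.9·(+0.13111)/1.17680 + 300.2 = 358.9011, v = 831.8·(-0.05905)/1.17680 + 252.5 = 210.7590
M2: Pc = R·M2+t = (+0.15694, -0.24698, +1.07774); u = 526.9·(+0.15694)/1.07774 + 300.2 = 376.9269, v = 831.8·(-0.24698)/1.07774 + 252.5 = 61.8822
M3: Pc = R·M3+t = (-0.05451, -0.27935, +1.08400); u = 526.9·(-0.05451)/1.08400 + 300.2 = 273.7066, v = 831.8·(-0.27935)/1.08400 + 252.5 = 38.1455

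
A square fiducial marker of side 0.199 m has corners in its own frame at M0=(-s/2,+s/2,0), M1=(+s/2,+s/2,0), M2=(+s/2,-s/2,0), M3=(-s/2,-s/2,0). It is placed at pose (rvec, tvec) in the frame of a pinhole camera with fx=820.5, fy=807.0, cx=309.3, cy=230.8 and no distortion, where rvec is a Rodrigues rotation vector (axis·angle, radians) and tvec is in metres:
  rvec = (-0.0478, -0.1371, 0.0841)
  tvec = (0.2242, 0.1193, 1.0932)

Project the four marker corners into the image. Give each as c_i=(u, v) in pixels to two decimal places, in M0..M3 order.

c0=(399.39, 388.28) c1=(543.55, 397.14) c2=(553.13, 251.79) c3=(410.61, 239.43)

Intrinsics K: fx=820.5, fy=807.0, cx=309.3, cy=230.8
Marker side s = 0.199 m; corners in marker frame (Z=0):
  M0 = (-0.0995, +0.0995, 0)
  M1 = (+0.0995, +0.0995, 0)
  M2 = (+0.0995, -0.0995, 0)
  M3 = (-0.0995, -0.0995, 0)
rvec = (-0.0478, -0.1371, 0.0841), |rvec| = θ = 0.16779 rad = 9.614°
Rodrigues: sinθ=0.16701, 1−cosθ=0.01404; R = I + sinθ·[k]× + (1−cosθ)·[k]×²:
    [+0.98710 -0.08044 -0.13846]
    [+0.08697 +0.99533 +0.04182]
    [+0.13445 -0.05333 +0.98948]
t = (0.2242, 0.1193, 1.0932) m
M0: Pc = R·M0+t = (+0.11798, +0.20968, +1.07452); u = 820.5·(+0.11798)/1.07452 + 309.3 = 399.3899, v = 807.0·(+0.20968)/1.07452 + 230.8 = 388.2784
M1: Pc = R·M1+t = (+0.31441, +0.22699, +1.10127); u = 820.5·(+0.31441)/1.10127 + 309.3 = 543.5523, v = 807.0·(+0.22699)/1.10127 + 230.8 = 397.1355
M2: Pc = R·M2+t = (+0.33042, +0.02892, +1.11188); u = 820.5·(+0.33042)/1.11188 + 309.3 = 553.1286, v = 807.0·(+0.02892)/1.11188 + 230.8 = 251.7889
M3: Pc = R·M3+t = (+0.13399, +0.01161, +1.08513); u = 820.5·(+0.13399)/1.08513 + 309.3 = 410.6122, v = 807.0·(+0.01161)/1.08513 + 230.8 = 239.4346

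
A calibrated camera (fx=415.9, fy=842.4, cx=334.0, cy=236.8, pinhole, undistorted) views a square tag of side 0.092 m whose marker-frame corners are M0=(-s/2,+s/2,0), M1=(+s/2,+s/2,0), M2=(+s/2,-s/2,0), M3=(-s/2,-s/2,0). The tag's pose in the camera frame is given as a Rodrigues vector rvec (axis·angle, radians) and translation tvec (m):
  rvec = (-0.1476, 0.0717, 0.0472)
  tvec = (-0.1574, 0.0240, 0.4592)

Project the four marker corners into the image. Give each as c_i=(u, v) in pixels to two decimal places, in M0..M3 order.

Intrinsics K: fx=415.9, fy=842.4, cx=334.0, cy=236.8
Marker side s = 0.092 m; corners in marker frame (Z=0):
  M0 = (-0.0460, +0.0460, 0)
  M1 = (+0.0460, +0.0460, 0)
  M2 = (+0.0460, -0.0460, 0)
  M3 = (-0.0460, -0.0460, 0)
rvec = (-0.1476, 0.0717, 0.0472), |rvec| = θ = 0.17075 rad = 9.783°
Rodrigues: sinθ=0.16992, 1−cosθ=0.01454; R = I + sinθ·[k]× + (1−cosθ)·[k]×²:
    [+0.99632 -0.05225 +0.06788]
    [+0.04169 +0.98802 +0.14857]
    [-0.07483 -0.14520 +0.98657]
t = (-0.1574, 0.0240, 0.4592) m
M0: Pc = R·M0+t = (-0.20563, +0.06753, +0.45596); u = 415.9·(-0.20563)/0.45596 + 334.0 = 146.4336, v = 842.4·(+0.06753)/0.45596 + 236.8 = 361.5651
M1: Pc = R·M1+t = (-0.11397, +0.07137, +0.44908); u = 415.9·(-0.11397)/0.44908 + 334.0 = 228.4480, v = 842.4·(+0.07137)/0.44908 + 236.8 = 370.6728
M2: Pc = R·M2+t = (-0.10917, -0.01953, +0.46244); u = 415.9·(-0.10917)/0.46244 + 334.0 = 235.8202, v = 842.4·(-0.01953)/0.46244 + 236.8 = 201.2210
M3: Pc = R·M3+t = (-0.20083, -0.02337, +0.46932); u = 415.9·(-0.20083)/0.46932 + 334.0 = 156.0320, v = 842.4·(-0.02337)/0.46932 + 236.8 = 194.8580

c0=(146.43, 361.57) c1=(228.45, 370.67) c2=(235.82, 201.22) c3=(156.03, 194.86)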